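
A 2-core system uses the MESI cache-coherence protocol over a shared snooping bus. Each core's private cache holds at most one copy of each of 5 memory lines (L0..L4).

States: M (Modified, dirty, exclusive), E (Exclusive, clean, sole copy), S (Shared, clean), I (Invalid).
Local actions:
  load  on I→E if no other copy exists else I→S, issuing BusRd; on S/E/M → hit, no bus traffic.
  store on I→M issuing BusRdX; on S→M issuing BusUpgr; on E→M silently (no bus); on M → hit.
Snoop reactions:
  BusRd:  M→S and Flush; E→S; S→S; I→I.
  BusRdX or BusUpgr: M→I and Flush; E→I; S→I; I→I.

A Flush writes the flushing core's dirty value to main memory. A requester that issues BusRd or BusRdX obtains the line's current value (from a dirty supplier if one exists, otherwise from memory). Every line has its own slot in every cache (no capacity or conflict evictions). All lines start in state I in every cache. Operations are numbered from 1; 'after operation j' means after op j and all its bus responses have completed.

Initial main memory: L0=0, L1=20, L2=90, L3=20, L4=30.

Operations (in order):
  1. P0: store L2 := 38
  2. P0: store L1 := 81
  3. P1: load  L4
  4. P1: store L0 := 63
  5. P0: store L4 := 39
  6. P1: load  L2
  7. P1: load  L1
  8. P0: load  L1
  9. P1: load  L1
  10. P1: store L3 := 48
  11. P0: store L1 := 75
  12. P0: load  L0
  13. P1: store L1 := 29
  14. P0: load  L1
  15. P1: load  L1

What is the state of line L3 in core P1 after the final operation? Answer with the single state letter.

state = M

1. P0: store L2 := 38  bus=[BusRdX]  L2: P0=M P1=I  mem[L2]=90
2. P0: store L1 := 81  bus=[BusRdX]  L1: P0=M P1=I  mem[L1]=20
3. P1: load  L4  bus=[BusRd]  L4: P0=I P1=E  mem[L4]=30
4. P1: store L0 := 63  bus=[BusRdX]  L0: P0=I P1=M  mem[L0]=0
5. P0: store L4 := 39  bus=[BusRdX]  L4: P0=M P1=I  mem[L4]=30
6. P1: load  L2  bus=[BusRd,Flush]  L2: P0=S P1=S  mem[L2]=38
7. P1: load  L1  bus=[BusRd,Flush]  L1: P0=S P1=S  mem[L1]=81
8. P0: load  L1  bus=[-]  L1: P0=S P1=S  mem[L1]=81
9. P1: load  L1  bus=[-]  L1: P0=S P1=S  mem[L1]=81
10. P1: store L3 := 48  bus=[BusRdX]  L3: P0=I P1=M  mem[L3]=20
11. P0: store L1 := 75  bus=[BusUpgr]  L1: P0=M P1=I  mem[L1]=81
12. P0: load  L0  bus=[BusRd,Flush]  L0: P0=S P1=S  mem[L0]=63
13. P1: store L1 := 29  bus=[BusRdX,Flush]  L1: P0=I P1=M  mem[L1]=75
14. P0: load  L1  bus=[BusRd,Flush]  L1: P0=S P1=S  mem[L1]=29
15. P1: load  L1  bus=[-]  L1: P0=S P1=S  mem[L1]=29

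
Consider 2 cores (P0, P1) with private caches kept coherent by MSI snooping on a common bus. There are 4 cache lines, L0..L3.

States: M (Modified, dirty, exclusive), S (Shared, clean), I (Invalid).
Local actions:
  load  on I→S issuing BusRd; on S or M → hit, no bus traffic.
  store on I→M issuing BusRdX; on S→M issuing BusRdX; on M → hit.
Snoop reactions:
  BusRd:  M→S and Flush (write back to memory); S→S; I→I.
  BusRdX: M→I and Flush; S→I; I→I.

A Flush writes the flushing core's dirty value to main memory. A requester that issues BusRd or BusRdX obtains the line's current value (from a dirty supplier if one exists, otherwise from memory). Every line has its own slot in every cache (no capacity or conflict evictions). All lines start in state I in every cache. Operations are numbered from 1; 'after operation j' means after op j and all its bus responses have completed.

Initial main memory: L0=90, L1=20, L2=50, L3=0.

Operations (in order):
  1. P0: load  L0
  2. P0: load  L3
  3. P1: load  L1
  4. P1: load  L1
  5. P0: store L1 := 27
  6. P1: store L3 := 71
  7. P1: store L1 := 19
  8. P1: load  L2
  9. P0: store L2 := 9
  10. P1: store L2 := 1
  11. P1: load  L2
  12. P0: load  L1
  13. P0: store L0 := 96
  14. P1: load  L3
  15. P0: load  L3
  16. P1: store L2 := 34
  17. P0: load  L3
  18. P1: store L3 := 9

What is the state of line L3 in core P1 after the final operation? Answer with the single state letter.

state = M

  op1 P0: load  L0 → S/I on L0; bus BusRd; mem=90
  op2 P0: load  L3 → S/I on L3; bus BusRd; mem=0
  op3 P1: load  L1 → I/S on L1; bus BusRd; mem=20
  op4 P1: load  L1 → I/S on L1; bus (none); mem=20
  op5 P0: store L1 := 27 → M/I on L1; bus BusRdX; mem=20
  op6 P1: store L3 := 71 → I/M on L3; bus BusRdX; mem=0
  op7 P1: store L1 := 19 → I/M on L1; bus BusRdX Flush; mem=27
  op8 P1: load  L2 → I/S on L2; bus BusRd; mem=50
  op9 P0: store L2 := 9 → M/I on L2; bus BusRdX; mem=50
  op10 P1: store L2 := 1 → I/M on L2; bus BusRdX Flush; mem=9
  op11 P1: load  L2 → I/M on L2; bus (none); mem=9
  op12 P0: load  L1 → S/S on L1; bus BusRd Flush; mem=19
  op13 P0: store L0 := 96 → M/I on L0; bus BusRdX; mem=90
  op14 P1: load  L3 → I/M on L3; bus (none); mem=0
  op15 P0: load  L3 → S/S on L3; bus BusRd Flush; mem=71
  op16 P1: store L2 := 34 → I/M on L2; bus (none); mem=9
  op17 P0: load  L3 → S/S on L3; bus (none); mem=71
  op18 P1: store L3 := 9 → I/M on L3; bus BusRdX; mem=71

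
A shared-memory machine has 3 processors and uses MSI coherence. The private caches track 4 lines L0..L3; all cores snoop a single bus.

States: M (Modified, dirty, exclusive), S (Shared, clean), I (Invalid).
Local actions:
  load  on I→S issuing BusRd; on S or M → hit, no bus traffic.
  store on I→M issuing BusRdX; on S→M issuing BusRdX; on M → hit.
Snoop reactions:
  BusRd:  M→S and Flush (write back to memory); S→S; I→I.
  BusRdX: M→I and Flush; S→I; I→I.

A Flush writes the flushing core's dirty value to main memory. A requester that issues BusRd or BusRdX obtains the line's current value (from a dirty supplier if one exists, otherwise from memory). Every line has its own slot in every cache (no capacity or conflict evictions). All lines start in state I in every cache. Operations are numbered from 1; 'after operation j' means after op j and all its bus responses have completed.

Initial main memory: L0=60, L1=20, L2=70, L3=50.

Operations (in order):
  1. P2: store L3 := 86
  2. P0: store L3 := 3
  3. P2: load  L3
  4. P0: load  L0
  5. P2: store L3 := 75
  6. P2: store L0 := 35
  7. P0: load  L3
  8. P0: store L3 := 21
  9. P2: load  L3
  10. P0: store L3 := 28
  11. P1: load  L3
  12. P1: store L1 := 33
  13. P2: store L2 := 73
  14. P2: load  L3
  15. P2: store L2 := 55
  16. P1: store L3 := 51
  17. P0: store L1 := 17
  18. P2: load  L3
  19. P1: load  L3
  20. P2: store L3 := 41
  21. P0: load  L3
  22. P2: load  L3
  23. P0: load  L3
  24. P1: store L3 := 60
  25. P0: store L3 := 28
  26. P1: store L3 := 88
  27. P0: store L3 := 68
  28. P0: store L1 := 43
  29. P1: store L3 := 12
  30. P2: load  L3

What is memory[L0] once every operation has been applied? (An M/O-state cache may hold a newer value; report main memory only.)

memory[L0] = 60

step 1: P2: store L3 := 86  ⟶  IIM  (L3)  txn=BusRdX  M[L3]=50
step 2: P0: store L3 := 3  ⟶  MII  (L3)  txn=BusRdX+Flush  M[L3]=86
step 3: P2: load  L3  ⟶  SIS  (L3)  txn=BusRd+Flush  M[L3]=3
step 4: P0: load  L0  ⟶  SII  (L0)  txn=BusRd  M[L0]=60
step 5: P2: store L3 := 75  ⟶  IIM  (L3)  txn=BusRdX  M[L3]=3
step 6: P2: store L0 := 35  ⟶  IIM  (L0)  txn=BusRdX  M[L0]=60
step 7: P0: load  L3  ⟶  SIS  (L3)  txn=BusRd+Flush  M[L3]=75
step 8: P0: store L3 := 21  ⟶  MII  (L3)  txn=BusRdX  M[L3]=75
step 9: P2: load  L3  ⟶  SIS  (L3)  txn=BusRd+Flush  M[L3]=21
step 10: P0: store L3 := 28  ⟶  MII  (L3)  txn=BusRdX  M[L3]=21
step 11: P1: load  L3  ⟶  SSI  (L3)  txn=BusRd+Flush  M[L3]=28
step 12: P1: store L1 := 33  ⟶  IMI  (L1)  txn=BusRdX  M[L1]=20
step 13: P2: store L2 := 73  ⟶  IIM  (L2)  txn=BusRdX  M[L2]=70
step 14: P2: load  L3  ⟶  SSS  (L3)  txn=BusRd  M[L3]=28
step 15: P2: store L2 := 55  ⟶  IIM  (L2)  txn=∅  M[L2]=70
step 16: P1: store L3 := 51  ⟶  IMI  (L3)  txn=BusRdX  M[L3]=28
step 17: P0: store L1 := 17  ⟶  MII  (L1)  txn=BusRdX+Flush  M[L1]=33
step 18: P2: load  L3  ⟶  ISS  (L3)  txn=BusRd+Flush  M[L3]=51
step 19: P1: load  L3  ⟶  ISS  (L3)  txn=∅  M[L3]=51
step 20: P2: store L3 := 41  ⟶  IIM  (L3)  txn=BusRdX  M[L3]=51
step 21: P0: load  L3  ⟶  SIS  (L3)  txn=BusRd+Flush  M[L3]=41
step 22: P2: load  L3  ⟶  SIS  (L3)  txn=∅  M[L3]=41
step 23: P0: load  L3  ⟶  SIS  (L3)  txn=∅  M[L3]=41
step 24: P1: store L3 := 60  ⟶  IMI  (L3)  txn=BusRdX  M[L3]=41
step 25: P0: store L3 := 28  ⟶  MII  (L3)  txn=BusRdX+Flush  M[L3]=60
step 26: P1: store L3 := 88  ⟶  IMI  (L3)  txn=BusRdX+Flush  M[L3]=28
step 27: P0: store L3 := 68  ⟶  MII  (L3)  txn=BusRdX+Flush  M[L3]=88
step 28: P0: store L1 := 43  ⟶  MII  (L1)  txn=∅  M[L1]=33
step 29: P1: store L3 := 12  ⟶  IMI  (L3)  txn=BusRdX+Flush  M[L3]=68
step 30: P2: load  L3  ⟶  ISS  (L3)  txn=BusRd+Flush  M[L3]=12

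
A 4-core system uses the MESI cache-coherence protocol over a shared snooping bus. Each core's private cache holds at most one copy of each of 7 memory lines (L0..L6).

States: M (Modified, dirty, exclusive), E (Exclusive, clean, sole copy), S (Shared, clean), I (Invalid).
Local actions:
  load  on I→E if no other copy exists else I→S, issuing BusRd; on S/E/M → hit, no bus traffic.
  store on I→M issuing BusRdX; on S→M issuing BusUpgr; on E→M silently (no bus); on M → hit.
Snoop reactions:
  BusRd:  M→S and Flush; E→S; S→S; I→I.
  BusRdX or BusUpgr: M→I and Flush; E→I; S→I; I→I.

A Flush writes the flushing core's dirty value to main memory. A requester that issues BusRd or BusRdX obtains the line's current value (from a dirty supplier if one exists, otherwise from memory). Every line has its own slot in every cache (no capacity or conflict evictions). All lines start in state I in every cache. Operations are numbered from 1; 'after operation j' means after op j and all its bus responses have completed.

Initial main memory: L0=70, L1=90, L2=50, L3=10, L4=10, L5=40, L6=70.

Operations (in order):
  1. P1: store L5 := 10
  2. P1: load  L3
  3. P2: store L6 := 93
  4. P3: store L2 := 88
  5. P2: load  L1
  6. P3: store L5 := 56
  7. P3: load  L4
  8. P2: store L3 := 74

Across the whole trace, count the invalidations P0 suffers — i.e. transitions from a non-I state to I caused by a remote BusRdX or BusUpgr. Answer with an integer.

invalidations = 0

step 1: P1: store L5 := 10  ⟶  IMII  (L5)  txn=BusRdX  M[L5]=40
step 2: P1: load  L3  ⟶  IEII  (L3)  txn=BusRd  M[L3]=10
step 3: P2: store L6 := 93  ⟶  IIMI  (L6)  txn=BusRdX  M[L6]=70
step 4: P3: store L2 := 88  ⟶  IIIM  (L2)  txn=BusRdX  M[L2]=50
step 5: P2: load  L1  ⟶  IIEI  (L1)  txn=BusRd  M[L1]=90
step 6: P3: store L5 := 56  ⟶  IIIM  (L5)  txn=BusRdX+Flush  M[L5]=10
step 7: P3: load  L4  ⟶  IIIE  (L4)  txn=BusRd  M[L4]=10
step 8: P2: store L3 := 74  ⟶  IIMI  (L3)  txn=BusRdX  M[L3]=10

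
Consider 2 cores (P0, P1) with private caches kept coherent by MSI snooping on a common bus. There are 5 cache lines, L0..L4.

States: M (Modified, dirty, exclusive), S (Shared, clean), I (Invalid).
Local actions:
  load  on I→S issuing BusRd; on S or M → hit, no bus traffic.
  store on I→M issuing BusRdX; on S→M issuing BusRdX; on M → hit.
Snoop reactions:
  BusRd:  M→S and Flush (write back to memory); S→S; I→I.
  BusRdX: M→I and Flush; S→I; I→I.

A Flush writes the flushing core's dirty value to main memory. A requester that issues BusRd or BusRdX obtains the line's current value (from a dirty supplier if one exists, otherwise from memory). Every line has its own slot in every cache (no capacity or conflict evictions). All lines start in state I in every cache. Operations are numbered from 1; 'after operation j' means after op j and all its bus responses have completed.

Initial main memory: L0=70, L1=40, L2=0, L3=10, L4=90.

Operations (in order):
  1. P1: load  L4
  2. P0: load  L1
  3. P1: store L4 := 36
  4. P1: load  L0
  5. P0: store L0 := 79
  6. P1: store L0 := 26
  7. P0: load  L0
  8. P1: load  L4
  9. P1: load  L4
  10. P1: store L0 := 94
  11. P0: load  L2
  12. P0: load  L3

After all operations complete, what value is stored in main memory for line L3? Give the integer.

[1] P1: load  L4 | P0:I, P1:S(90) | bus: BusRd
[2] P0: load  L1 | P0:S(40), P1:I | bus: BusRd
[3] P1: store L4 := 36 | P0:I, P1:M(36) | bus: BusRdX
[4] P1: load  L0 | P0:I, P1:S(70) | bus: BusRd
[5] P0: store L0 := 79 | P0:M(79), P1:I | bus: BusRdX
[6] P1: store L0 := 26 | P0:I, P1:M(26) | bus: BusRdX,Flush
[7] P0: load  L0 | P0:S(26), P1:S(26) | bus: BusRd,Flush
[8] P1: load  L4 | P0:I, P1:M(36) | bus: none
[9] P1: load  L4 | P0:I, P1:M(36) | bus: none
[10] P1: store L0 := 94 | P0:I, P1:M(94) | bus: BusRdX
[11] P0: load  L2 | P0:S(0), P1:I | bus: BusRd
[12] P0: load  L3 | P0:S(10), P1:I | bus: BusRd

memory[L3] = 10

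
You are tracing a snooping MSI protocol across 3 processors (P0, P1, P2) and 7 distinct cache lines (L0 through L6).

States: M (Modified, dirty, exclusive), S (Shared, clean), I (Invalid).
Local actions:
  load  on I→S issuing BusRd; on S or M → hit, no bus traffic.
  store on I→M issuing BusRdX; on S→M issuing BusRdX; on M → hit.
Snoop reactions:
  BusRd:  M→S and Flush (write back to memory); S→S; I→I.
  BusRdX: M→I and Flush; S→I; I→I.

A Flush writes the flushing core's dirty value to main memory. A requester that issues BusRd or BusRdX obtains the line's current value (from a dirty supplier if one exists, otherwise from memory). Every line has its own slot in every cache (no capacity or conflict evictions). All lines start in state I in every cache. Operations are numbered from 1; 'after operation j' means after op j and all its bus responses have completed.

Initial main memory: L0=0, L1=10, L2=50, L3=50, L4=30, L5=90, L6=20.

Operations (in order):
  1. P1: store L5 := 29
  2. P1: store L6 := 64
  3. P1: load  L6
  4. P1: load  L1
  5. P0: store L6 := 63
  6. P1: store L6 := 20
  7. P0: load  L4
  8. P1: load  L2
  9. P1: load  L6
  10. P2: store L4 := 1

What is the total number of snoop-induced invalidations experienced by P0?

invalidations = 2

1. P1: store L5 := 29  bus=[BusRdX]  L5: P0=I P1=M P2=I  mem[L5]=90
2. P1: store L6 := 64  bus=[BusRdX]  L6: P0=I P1=M P2=I  mem[L6]=20
3. P1: load  L6  bus=[-]  L6: P0=I P1=M P2=I  mem[L6]=20
4. P1: load  L1  bus=[BusRd]  L1: P0=I P1=S P2=I  mem[L1]=10
5. P0: store L6 := 63  bus=[BusRdX,Flush]  L6: P0=M P1=I P2=I  mem[L6]=64
6. P1: store L6 := 20  bus=[BusRdX,Flush]  L6: P0=I P1=M P2=I  mem[L6]=63
7. P0: load  L4  bus=[BusRd]  L4: P0=S P1=I P2=I  mem[L4]=30
8. P1: load  L2  bus=[BusRd]  L2: P0=I P1=S P2=I  mem[L2]=50
9. P1: load  L6  bus=[-]  L6: P0=I P1=M P2=I  mem[L6]=63
10. P2: store L4 := 1  bus=[BusRdX]  L4: P0=I P1=I P2=M  mem[L4]=30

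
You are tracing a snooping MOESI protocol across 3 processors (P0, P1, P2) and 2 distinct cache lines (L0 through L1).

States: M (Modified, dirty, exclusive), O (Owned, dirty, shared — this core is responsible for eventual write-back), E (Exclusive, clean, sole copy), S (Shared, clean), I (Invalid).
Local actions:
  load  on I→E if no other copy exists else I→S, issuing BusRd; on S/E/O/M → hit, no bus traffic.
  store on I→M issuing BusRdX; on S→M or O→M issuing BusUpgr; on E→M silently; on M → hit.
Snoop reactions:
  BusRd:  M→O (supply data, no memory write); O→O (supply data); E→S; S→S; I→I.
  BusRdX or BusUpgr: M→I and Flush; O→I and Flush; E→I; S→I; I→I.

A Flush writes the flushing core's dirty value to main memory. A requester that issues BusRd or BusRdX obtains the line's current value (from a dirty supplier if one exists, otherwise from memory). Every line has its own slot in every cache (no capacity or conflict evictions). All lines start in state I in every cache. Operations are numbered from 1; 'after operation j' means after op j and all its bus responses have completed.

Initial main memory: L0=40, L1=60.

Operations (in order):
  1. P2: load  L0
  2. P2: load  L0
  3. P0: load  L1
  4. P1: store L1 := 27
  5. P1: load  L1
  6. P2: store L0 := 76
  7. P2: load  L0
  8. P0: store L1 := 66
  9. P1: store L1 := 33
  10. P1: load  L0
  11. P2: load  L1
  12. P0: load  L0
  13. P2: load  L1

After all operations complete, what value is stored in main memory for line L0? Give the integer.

memory[L0] = 40

  op1 P2: load  L0 → I/I/E on L0; bus BusRd; mem=40
  op2 P2: load  L0 → I/I/E on L0; bus (none); mem=40
  op3 P0: load  L1 → E/I/I on L1; bus BusRd; mem=60
  op4 P1: store L1 := 27 → I/M/I on L1; bus BusRdX; mem=60
  op5 P1: load  L1 → I/M/I on L1; bus (none); mem=60
  op6 P2: store L0 := 76 → I/I/M on L0; bus (none); mem=40
  op7 P2: load  L0 → I/I/M on L0; bus (none); mem=40
  op8 P0: store L1 := 66 → M/I/I on L1; bus BusRdX Flush; mem=27
  op9 P1: store L1 := 33 → I/M/I on L1; bus BusRdX Flush; mem=66
  op10 P1: load  L0 → I/S/O on L0; bus BusRd; mem=40
  op11 P2: load  L1 → I/O/S on L1; bus BusRd; mem=66
  op12 P0: load  L0 → S/S/O on L0; bus BusRd; mem=40
  op13 P2: load  L1 → I/O/S on L1; bus (none); mem=66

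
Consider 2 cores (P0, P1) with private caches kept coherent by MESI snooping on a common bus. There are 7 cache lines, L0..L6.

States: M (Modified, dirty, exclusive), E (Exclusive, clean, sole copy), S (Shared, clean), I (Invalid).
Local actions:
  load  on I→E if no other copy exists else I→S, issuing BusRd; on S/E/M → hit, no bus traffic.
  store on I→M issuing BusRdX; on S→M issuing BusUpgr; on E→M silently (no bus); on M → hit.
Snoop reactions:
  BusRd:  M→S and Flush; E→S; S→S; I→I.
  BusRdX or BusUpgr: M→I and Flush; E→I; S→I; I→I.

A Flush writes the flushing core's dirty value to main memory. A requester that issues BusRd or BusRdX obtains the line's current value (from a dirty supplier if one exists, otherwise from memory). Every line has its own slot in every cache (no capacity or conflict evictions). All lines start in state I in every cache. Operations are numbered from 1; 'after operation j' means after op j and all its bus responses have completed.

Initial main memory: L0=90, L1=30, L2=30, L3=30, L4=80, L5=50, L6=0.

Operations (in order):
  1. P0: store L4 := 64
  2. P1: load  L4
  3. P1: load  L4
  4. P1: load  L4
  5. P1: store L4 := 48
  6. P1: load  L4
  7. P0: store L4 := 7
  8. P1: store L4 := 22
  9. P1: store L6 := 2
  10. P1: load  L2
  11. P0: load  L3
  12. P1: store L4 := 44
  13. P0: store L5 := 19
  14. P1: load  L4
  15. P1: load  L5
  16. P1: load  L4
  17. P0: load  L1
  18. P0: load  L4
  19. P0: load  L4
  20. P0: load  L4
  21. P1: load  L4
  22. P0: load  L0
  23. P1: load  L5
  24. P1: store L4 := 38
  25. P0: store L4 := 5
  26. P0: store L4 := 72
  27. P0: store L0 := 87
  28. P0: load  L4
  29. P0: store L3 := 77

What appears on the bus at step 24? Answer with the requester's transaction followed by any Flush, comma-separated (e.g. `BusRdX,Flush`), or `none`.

bus = BusUpgr

  op1 P0: store L4 := 64 → M/I on L4; bus BusRdX; mem=80
  op2 P1: load  L4 → S/S on L4; bus BusRd Flush; mem=64
  op3 P1: load  L4 → S/S on L4; bus (none); mem=64
  op4 P1: load  L4 → S/S on L4; bus (none); mem=64
  op5 P1: store L4 := 48 → I/M on L4; bus BusUpgr; mem=64
  op6 P1: load  L4 → I/M on L4; bus (none); mem=64
  op7 P0: store L4 := 7 → M/I on L4; bus BusRdX Flush; mem=48
  op8 P1: store L4 := 22 → I/M on L4; bus BusRdX Flush; mem=7
  op9 P1: store L6 := 2 → I/M on L6; bus BusRdX; mem=0
  op10 P1: load  L2 → I/E on L2; bus BusRd; mem=30
  op11 P0: load  L3 → E/I on L3; bus BusRd; mem=30
  op12 P1: store L4 := 44 → I/M on L4; bus (none); mem=7
  op13 P0: store L5 := 19 → M/I on L5; bus BusRdX; mem=50
  op14 P1: load  L4 → I/M on L4; bus (none); mem=7
  op15 P1: load  L5 → S/S on L5; bus BusRd Flush; mem=19
  op16 P1: load  L4 → I/M on L4; bus (none); mem=7
  op17 P0: load  L1 → E/I on L1; bus BusRd; mem=30
  op18 P0: load  L4 → S/S on L4; bus BusRd Flush; mem=44
  op19 P0: load  L4 → S/S on L4; bus (none); mem=44
  op20 P0: load  L4 → S/S on L4; bus (none); mem=44
  op21 P1: load  L4 → S/S on L4; bus (none); mem=44
  op22 P0: load  L0 → E/I on L0; bus BusRd; mem=90
  op23 P1: load  L5 → S/S on L5; bus (none); mem=19
  op24 P1: store L4 := 38 → I/M on L4; bus BusUpgr; mem=44
  op25 P0: store L4 := 5 → M/I on L4; bus BusRdX Flush; mem=38
  op26 P0: store L4 := 72 → M/I on L4; bus (none); mem=38
  op27 P0: store L0 := 87 → M/I on L0; bus (none); mem=90
  op28 P0: load  L4 → M/I on L4; bus (none); mem=38
  op29 P0: store L3 := 77 → M/I on L3; bus (none); mem=30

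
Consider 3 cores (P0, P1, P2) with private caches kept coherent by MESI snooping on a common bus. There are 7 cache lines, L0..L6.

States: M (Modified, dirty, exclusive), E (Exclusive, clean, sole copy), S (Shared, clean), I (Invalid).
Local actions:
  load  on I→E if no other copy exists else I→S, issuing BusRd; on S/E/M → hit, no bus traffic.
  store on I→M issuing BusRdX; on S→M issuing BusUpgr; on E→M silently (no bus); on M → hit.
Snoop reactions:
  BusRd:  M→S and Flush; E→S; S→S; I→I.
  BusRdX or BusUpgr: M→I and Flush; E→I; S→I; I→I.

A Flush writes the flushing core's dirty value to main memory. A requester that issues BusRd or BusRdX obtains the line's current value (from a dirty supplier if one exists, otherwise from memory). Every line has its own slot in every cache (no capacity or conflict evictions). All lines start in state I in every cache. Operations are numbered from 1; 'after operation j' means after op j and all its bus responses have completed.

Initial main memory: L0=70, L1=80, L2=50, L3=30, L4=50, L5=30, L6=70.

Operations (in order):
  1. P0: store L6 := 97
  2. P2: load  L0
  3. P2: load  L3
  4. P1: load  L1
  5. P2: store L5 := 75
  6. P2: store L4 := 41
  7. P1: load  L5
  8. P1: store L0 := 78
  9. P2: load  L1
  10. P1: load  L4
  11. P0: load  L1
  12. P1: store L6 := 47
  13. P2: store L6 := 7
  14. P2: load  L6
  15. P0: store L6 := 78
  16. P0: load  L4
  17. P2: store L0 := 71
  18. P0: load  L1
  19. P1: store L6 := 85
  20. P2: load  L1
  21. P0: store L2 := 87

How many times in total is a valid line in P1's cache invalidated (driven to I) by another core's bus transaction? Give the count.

step 1: P0: store L6 := 97  ⟶  MII  (L6)  txn=BusRdX  M[L6]=70
step 2: P2: load  L0  ⟶  IIE  (L0)  txn=BusRd  M[L0]=70
step 3: P2: load  L3  ⟶  IIE  (L3)  txn=BusRd  M[L3]=30
step 4: P1: load  L1  ⟶  IEI  (L1)  txn=BusRd  M[L1]=80
step 5: P2: store L5 := 75  ⟶  IIM  (L5)  txn=BusRdX  M[L5]=30
step 6: P2: store L4 := 41  ⟶  IIM  (L4)  txn=BusRdX  M[L4]=50
step 7: P1: load  L5  ⟶  ISS  (L5)  txn=BusRd+Flush  M[L5]=75
step 8: P1: store L0 := 78  ⟶  IMI  (L0)  txn=BusRdX  M[L0]=70
step 9: P2: load  L1  ⟶  ISS  (L1)  txn=BusRd  M[L1]=80
step 10: P1: load  L4  ⟶  ISS  (L4)  txn=BusRd+Flush  M[L4]=41
step 11: P0: load  L1  ⟶  SSS  (L1)  txn=BusRd  M[L1]=80
step 12: P1: store L6 := 47  ⟶  IMI  (L6)  txn=BusRdX+Flush  M[L6]=97
step 13: P2: store L6 := 7  ⟶  IIM  (L6)  txn=BusRdX+Flush  M[L6]=47
step 14: P2: load  L6  ⟶  IIM  (L6)  txn=∅  M[L6]=47
step 15: P0: store L6 := 78  ⟶  MII  (L6)  txn=BusRdX+Flush  M[L6]=7
step 16: P0: load  L4  ⟶  SSS  (L4)  txn=BusRd  M[L4]=41
step 17: P2: store L0 := 71  ⟶  IIM  (L0)  txn=BusRdX+Flush  M[L0]=78
step 18: P0: load  L1  ⟶  SSS  (L1)  txn=∅  M[L1]=80
step 19: P1: store L6 := 85  ⟶  IMI  (L6)  txn=BusRdX+Flush  M[L6]=78
step 20: P2: load  L1  ⟶  SSS  (L1)  txn=∅  M[L1]=80
step 21: P0: store L2 := 87  ⟶  MII  (L2)  txn=BusRdX  M[L2]=50

invalidations = 2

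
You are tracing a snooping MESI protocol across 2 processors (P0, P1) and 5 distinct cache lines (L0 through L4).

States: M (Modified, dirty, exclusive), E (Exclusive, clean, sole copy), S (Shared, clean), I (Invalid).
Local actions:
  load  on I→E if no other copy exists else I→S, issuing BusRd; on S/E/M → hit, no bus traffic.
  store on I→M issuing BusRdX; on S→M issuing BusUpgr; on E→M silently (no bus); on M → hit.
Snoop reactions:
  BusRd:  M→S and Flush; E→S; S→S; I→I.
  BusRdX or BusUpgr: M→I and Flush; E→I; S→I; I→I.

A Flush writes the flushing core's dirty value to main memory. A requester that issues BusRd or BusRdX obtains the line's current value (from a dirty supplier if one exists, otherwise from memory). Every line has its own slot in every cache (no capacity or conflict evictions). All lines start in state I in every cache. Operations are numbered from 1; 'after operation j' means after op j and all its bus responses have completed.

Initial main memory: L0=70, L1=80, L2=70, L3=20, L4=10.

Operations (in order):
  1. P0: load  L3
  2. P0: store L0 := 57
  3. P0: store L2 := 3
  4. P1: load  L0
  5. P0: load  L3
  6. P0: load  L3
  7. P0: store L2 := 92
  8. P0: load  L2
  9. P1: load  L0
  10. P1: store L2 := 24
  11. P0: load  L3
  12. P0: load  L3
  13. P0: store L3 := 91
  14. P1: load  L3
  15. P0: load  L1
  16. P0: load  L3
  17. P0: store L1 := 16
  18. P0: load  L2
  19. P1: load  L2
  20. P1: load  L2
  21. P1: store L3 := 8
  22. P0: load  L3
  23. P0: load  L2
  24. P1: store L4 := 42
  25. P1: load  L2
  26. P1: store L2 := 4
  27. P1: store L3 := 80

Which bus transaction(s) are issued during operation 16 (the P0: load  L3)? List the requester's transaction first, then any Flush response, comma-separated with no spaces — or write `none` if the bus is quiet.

step 1: P0: load  L3  ⟶  EI  (L3)  txn=BusRd  M[L3]=20
step 2: P0: store L0 := 57  ⟶  MI  (L0)  txn=BusRdX  M[L0]=70
step 3: P0: store L2 := 3  ⟶  MI  (L2)  txn=BusRdX  M[L2]=70
step 4: P1: load  L0  ⟶  SS  (L0)  txn=BusRd+Flush  M[L0]=57
step 5: P0: load  L3  ⟶  EI  (L3)  txn=∅  M[L3]=20
step 6: P0: load  L3  ⟶  EI  (L3)  txn=∅  M[L3]=20
step 7: P0: store L2 := 92  ⟶  MI  (L2)  txn=∅  M[L2]=70
step 8: P0: load  L2  ⟶  MI  (L2)  txn=∅  M[L2]=70
step 9: P1: load  L0  ⟶  SS  (L0)  txn=∅  M[L0]=57
step 10: P1: store L2 := 24  ⟶  IM  (L2)  txn=BusRdX+Flush  M[L2]=92
step 11: P0: load  L3  ⟶  EI  (L3)  txn=∅  M[L3]=20
step 12: P0: load  L3  ⟶  EI  (L3)  txn=∅  M[L3]=20
step 13: P0: store L3 := 91  ⟶  MI  (L3)  txn=∅  M[L3]=20
step 14: P1: load  L3  ⟶  SS  (L3)  txn=BusRd+Flush  M[L3]=91
step 15: P0: load  L1  ⟶  EI  (L1)  txn=BusRd  M[L1]=80
step 16: P0: load  L3  ⟶  SS  (L3)  txn=∅  M[L3]=91
step 17: P0: store L1 := 16  ⟶  MI  (L1)  txn=∅  M[L1]=80
step 18: P0: load  L2  ⟶  SS  (L2)  txn=BusRd+Flush  M[L2]=24
step 19: P1: load  L2  ⟶  SS  (L2)  txn=∅  M[L2]=24
step 20: P1: load  L2  ⟶  SS  (L2)  txn=∅  M[L2]=24
step 21: P1: store L3 := 8  ⟶  IM  (L3)  txn=BusUpgr  M[L3]=91
step 22: P0: load  L3  ⟶  SS  (L3)  txn=BusRd+Flush  M[L3]=8
step 23: P0: load  L2  ⟶  SS  (L2)  txn=∅  M[L2]=24
step 24: P1: store L4 := 42  ⟶  IM  (L4)  txn=BusRdX  M[L4]=10
step 25: P1: load  L2  ⟶  SS  (L2)  txn=∅  M[L2]=24
step 26: P1: store L2 := 4  ⟶  IM  (L2)  txn=BusUpgr  M[L2]=24
step 27: P1: store L3 := 80  ⟶  IM  (L3)  txn=BusUpgr  M[L3]=8

bus = none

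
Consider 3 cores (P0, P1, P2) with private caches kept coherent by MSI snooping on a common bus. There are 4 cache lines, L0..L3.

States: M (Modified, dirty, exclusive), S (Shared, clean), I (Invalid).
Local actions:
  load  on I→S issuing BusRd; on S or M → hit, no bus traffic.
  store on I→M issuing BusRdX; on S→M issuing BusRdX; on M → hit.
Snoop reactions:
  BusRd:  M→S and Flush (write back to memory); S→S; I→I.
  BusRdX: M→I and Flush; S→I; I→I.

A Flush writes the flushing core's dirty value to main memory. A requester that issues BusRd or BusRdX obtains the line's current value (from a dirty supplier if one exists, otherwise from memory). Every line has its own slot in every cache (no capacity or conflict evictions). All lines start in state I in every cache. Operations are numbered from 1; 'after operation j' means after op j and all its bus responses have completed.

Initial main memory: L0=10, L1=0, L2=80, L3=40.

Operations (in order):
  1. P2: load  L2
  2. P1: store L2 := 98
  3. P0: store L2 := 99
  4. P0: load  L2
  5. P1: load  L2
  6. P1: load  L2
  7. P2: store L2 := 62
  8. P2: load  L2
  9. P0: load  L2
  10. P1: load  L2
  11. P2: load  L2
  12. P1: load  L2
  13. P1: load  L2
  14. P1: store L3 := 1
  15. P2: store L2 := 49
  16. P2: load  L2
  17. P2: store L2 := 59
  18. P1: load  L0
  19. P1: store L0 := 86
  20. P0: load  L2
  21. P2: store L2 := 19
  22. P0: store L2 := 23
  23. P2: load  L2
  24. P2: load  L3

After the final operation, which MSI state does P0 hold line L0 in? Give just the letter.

step 1: P2: load  L2  ⟶  IIS  (L2)  txn=BusRd  M[L2]=80
step 2: P1: store L2 := 98  ⟶  IMI  (L2)  txn=BusRdX  M[L2]=80
step 3: P0: store L2 := 99  ⟶  MII  (L2)  txn=BusRdX+Flush  M[L2]=98
step 4: P0: load  L2  ⟶  MII  (L2)  txn=∅  M[L2]=98
step 5: P1: load  L2  ⟶  SSI  (L2)  txn=BusRd+Flush  M[L2]=99
step 6: P1: load  L2  ⟶  SSI  (L2)  txn=∅  M[L2]=99
step 7: P2: store L2 := 62  ⟶  IIM  (L2)  txn=BusRdX  M[L2]=99
step 8: P2: load  L2  ⟶  IIM  (L2)  txn=∅  M[L2]=99
step 9: P0: load  L2  ⟶  SIS  (L2)  txn=BusRd+Flush  M[L2]=62
step 10: P1: load  L2  ⟶  SSS  (L2)  txn=BusRd  M[L2]=62
step 11: P2: load  L2  ⟶  SSS  (L2)  txn=∅  M[L2]=62
step 12: P1: load  L2  ⟶  SSS  (L2)  txn=∅  M[L2]=62
step 13: P1: load  L2  ⟶  SSS  (L2)  txn=∅  M[L2]=62
step 14: P1: store L3 := 1  ⟶  IMI  (L3)  txn=BusRdX  M[L3]=40
step 15: P2: store L2 := 49  ⟶  IIM  (L2)  txn=BusRdX  M[L2]=62
step 16: P2: load  L2  ⟶  IIM  (L2)  txn=∅  M[L2]=62
step 17: P2: store L2 := 59  ⟶  IIM  (L2)  txn=∅  M[L2]=62
step 18: P1: load  L0  ⟶  ISI  (L0)  txn=BusRd  M[L0]=10
step 19: P1: store L0 := 86  ⟶  IMI  (L0)  txn=BusRdX  M[L0]=10
step 20: P0: load  L2  ⟶  SIS  (L2)  txn=BusRd+Flush  M[L2]=59
step 21: P2: store L2 := 19  ⟶  IIM  (L2)  txn=BusRdX  M[L2]=59
step 22: P0: store L2 := 23  ⟶  MII  (L2)  txn=BusRdX+Flush  M[L2]=19
step 23: P2: load  L2  ⟶  SIS  (L2)  txn=BusRd+Flush  M[L2]=23
step 24: P2: load  L3  ⟶  ISS  (L3)  txn=BusRd+Flush  M[L3]=1

state = I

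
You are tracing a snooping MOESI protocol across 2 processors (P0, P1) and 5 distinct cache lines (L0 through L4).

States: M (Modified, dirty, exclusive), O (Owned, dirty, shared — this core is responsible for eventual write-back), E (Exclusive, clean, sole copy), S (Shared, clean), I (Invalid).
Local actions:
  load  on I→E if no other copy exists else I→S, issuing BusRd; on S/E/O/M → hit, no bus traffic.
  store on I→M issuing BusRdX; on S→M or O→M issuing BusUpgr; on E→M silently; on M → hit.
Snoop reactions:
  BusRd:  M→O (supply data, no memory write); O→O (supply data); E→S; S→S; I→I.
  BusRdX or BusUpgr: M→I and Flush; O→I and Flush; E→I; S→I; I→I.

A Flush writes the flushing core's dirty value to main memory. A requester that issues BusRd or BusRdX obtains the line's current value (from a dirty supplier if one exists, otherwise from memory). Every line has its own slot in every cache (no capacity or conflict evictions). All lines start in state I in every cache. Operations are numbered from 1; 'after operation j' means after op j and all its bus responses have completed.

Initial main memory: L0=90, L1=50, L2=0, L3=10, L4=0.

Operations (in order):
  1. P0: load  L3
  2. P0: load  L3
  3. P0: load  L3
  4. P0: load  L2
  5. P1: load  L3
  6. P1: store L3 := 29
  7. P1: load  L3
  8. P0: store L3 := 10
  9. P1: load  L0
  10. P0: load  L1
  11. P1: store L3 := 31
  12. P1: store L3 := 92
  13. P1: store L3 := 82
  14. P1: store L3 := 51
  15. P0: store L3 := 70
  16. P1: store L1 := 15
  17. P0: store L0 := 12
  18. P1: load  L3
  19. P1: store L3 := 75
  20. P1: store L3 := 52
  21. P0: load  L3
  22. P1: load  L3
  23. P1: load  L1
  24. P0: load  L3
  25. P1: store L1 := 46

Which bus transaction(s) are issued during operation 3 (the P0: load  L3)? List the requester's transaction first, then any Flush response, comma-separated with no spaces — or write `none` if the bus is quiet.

  op1 P0: load  L3 → E/I on L3; bus BusRd; mem=10
  op2 P0: load  L3 → E/I on L3; bus (none); mem=10
  op3 P0: load  L3 → E/I on L3; bus (none); mem=10
  op4 P0: load  L2 → E/I on L2; bus BusRd; mem=0
  op5 P1: load  L3 → S/S on L3; bus BusRd; mem=10
  op6 P1: store L3 := 29 → I/M on L3; bus BusUpgr; mem=10
  op7 P1: load  L3 → I/M on L3; bus (none); mem=10
  op8 P0: store L3 := 10 → M/I on L3; bus BusRdX Flush; mem=29
  op9 P1: load  L0 → I/E on L0; bus BusRd; mem=90
  op10 P0: load  L1 → E/I on L1; bus BusRd; mem=50
  op11 P1: store L3 := 31 → I/M on L3; bus BusRdX Flush; mem=10
  op12 P1: store L3 := 92 → I/M on L3; bus (none); mem=10
  op13 P1: store L3 := 82 → I/M on L3; bus (none); mem=10
  op14 P1: store L3 := 51 → I/M on L3; bus (none); mem=10
  op15 P0: store L3 := 70 → M/I on L3; bus BusRdX Flush; mem=51
  op16 P1: store L1 := 15 → I/M on L1; bus BusRdX; mem=50
  op17 P0: store L0 := 12 → M/I on L0; bus BusRdX; mem=90
  op18 P1: load  L3 → O/S on L3; bus BusRd; mem=51
  op19 P1: store L3 := 75 → I/M on L3; bus BusUpgr Flush; mem=70
  op20 P1: store L3 := 52 → I/M on L3; bus (none); mem=70
  op21 P0: load  L3 → S/O on L3; bus BusRd; mem=70
  op22 P1: load  L3 → S/O on L3; bus (none); mem=70
  op23 P1: load  L1 → I/M on L1; bus (none); mem=50
  op24 P0: load  L3 → S/O on L3; bus (none); mem=70
  op25 P1: store L1 := 46 → I/M on L1; bus (none); mem=50

bus = none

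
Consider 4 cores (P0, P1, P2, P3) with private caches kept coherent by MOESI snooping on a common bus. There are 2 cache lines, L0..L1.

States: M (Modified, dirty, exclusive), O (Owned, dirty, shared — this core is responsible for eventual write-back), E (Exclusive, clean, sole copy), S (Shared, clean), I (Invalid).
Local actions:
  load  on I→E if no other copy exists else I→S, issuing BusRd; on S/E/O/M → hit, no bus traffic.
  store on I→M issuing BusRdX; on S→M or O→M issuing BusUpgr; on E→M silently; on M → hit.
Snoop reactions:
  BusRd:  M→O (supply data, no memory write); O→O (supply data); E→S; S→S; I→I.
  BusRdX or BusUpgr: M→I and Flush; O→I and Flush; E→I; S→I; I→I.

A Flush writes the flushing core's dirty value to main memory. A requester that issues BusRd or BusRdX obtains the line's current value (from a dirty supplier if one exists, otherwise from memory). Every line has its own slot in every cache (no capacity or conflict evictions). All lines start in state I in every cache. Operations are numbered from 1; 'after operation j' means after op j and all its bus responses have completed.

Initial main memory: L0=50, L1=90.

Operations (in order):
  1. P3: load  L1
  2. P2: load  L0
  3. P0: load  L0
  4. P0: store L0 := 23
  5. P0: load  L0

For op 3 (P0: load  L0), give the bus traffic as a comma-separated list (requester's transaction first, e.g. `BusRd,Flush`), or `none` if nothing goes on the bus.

bus = BusRd

step 1: P3: load  L1  ⟶  IIIE  (L1)  txn=BusRd  M[L1]=90
step 2: P2: load  L0  ⟶  IIEI  (L0)  txn=BusRd  M[L0]=50
step 3: P0: load  L0  ⟶  SISI  (L0)  txn=BusRd  M[L0]=50
step 4: P0: store L0 := 23  ⟶  MIII  (L0)  txn=BusUpgr  M[L0]=50
step 5: P0: load  L0  ⟶  MIII  (L0)  txn=∅  M[L0]=50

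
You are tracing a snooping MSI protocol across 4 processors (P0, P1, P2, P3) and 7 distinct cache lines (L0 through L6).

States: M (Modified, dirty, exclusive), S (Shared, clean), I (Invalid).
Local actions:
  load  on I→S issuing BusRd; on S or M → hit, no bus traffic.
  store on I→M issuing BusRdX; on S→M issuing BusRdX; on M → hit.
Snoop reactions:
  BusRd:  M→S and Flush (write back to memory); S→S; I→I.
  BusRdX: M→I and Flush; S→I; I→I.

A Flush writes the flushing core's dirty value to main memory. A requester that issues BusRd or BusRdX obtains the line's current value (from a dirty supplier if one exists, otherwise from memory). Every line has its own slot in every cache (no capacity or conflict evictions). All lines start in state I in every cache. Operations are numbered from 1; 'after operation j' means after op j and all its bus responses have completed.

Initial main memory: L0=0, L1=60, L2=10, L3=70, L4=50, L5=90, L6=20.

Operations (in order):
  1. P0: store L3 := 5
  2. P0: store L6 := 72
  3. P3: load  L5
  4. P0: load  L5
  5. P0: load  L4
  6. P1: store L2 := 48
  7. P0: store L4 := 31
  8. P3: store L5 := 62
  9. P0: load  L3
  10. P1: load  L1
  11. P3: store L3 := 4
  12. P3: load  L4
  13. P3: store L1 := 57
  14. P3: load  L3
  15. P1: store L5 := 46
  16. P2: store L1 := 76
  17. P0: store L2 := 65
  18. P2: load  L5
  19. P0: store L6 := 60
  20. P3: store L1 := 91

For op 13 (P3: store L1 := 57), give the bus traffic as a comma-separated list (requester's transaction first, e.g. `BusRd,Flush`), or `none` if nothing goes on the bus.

bus = BusRdX

step 1: P0: store L3 := 5  ⟶  MIII  (L3)  txn=BusRdX  M[L3]=70
step 2: P0: store L6 := 72  ⟶  MIII  (L6)  txn=BusRdX  M[L6]=20
step 3: P3: load  L5  ⟶  IIIS  (L5)  txn=BusRd  M[L5]=90
step 4: P0: load  L5  ⟶  SIIS  (L5)  txn=BusRd  M[L5]=90
step 5: P0: load  L4  ⟶  SIII  (L4)  txn=BusRd  M[L4]=50
step 6: P1: store L2 := 48  ⟶  IMII  (L2)  txn=BusRdX  M[L2]=10
step 7: P0: store L4 := 31  ⟶  MIII  (L4)  txn=BusRdX  M[L4]=50
step 8: P3: store L5 := 62  ⟶  IIIM  (L5)  txn=BusRdX  M[L5]=90
step 9: P0: load  L3  ⟶  MIII  (L3)  txn=∅  M[L3]=70
step 10: P1: load  L1  ⟶  ISII  (L1)  txn=BusRd  M[L1]=60
step 11: P3: store L3 := 4  ⟶  IIIM  (L3)  txn=BusRdX+Flush  M[L3]=5
step 12: P3: load  L4  ⟶  SIIS  (L4)  txn=BusRd+Flush  M[L4]=31
step 13: P3: store L1 := 57  ⟶  IIIM  (L1)  txn=BusRdX  M[L1]=60
step 14: P3: load  L3  ⟶  IIIM  (L3)  txn=∅  M[L3]=5
step 15: P1: store L5 := 46  ⟶  IMII  (L5)  txn=BusRdX+Flush  M[L5]=62
step 16: P2: store L1 := 76  ⟶  IIMI  (L1)  txn=BusRdX+Flush  M[L1]=57
step 17: P0: store L2 := 65  ⟶  MIII  (L2)  txn=BusRdX+Flush  M[L2]=48
step 18: P2: load  L5  ⟶  ISSI  (L5)  txn=BusRd+Flush  M[L5]=46
step 19: P0: store L6 := 60  ⟶  MIII  (L6)  txn=∅  M[L6]=20
step 20: P3: store L1 := 91  ⟶  IIIM  (L1)  txn=BusRdX+Flush  M[L1]=76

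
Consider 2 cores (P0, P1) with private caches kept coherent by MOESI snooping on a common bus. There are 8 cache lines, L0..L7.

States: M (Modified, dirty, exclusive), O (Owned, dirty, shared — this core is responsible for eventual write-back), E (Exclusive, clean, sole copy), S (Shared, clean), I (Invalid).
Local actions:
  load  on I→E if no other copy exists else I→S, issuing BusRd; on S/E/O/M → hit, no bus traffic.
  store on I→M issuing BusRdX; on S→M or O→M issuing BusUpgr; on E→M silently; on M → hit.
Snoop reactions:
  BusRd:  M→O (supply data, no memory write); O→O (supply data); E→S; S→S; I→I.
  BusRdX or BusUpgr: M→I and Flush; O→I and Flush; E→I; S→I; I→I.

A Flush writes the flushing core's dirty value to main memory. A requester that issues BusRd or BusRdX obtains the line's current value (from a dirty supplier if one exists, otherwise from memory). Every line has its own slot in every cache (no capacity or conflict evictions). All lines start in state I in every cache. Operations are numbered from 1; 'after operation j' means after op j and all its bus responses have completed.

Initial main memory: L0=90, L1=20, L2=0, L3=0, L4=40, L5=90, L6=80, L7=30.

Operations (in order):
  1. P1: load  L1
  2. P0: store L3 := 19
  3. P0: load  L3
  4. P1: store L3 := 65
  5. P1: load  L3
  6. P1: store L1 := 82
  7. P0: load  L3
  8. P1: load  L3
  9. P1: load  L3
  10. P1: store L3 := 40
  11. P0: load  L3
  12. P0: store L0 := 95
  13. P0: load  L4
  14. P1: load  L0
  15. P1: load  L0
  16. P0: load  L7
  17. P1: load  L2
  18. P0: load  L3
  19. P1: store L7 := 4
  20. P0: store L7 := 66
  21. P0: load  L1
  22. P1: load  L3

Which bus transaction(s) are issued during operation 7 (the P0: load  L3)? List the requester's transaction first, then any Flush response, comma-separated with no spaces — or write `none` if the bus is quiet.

bus = BusRd

[1] P1: load  L1 | P0:I, P1:E(20) | bus: BusRd
[2] P0: store L3 := 19 | P0:M(19), P1:I | bus: BusRdX
[3] P0: load  L3 | P0:M(19), P1:I | bus: none
[4] P1: store L3 := 65 | P0:I, P1:M(65) | bus: BusRdX,Flush
[5] P1: load  L3 | P0:I, P1:M(65) | bus: none
[6] P1: store L1 := 82 | P0:I, P1:M(82) | bus: none
[7] P0: load  L3 | P0:S(65), P1:O(65) | bus: BusRd
[8] P1: load  L3 | P0:S(65), P1:O(65) | bus: none
[9] P1: load  L3 | P0:S(65), P1:O(65) | bus: none
[10] P1: store L3 := 40 | P0:I, P1:M(40) | bus: BusUpgr
[11] P0: load  L3 | P0:S(40), P1:O(40) | bus: BusRd
[12] P0: store L0 := 95 | P0:M(95), P1:I | bus: BusRdX
[13] P0: load  L4 | P0:E(40), P1:I | bus: BusRd
[14] P1: load  L0 | P0:O(95), P1:S(95) | bus: BusRd
[15] P1: load  L0 | P0:O(95), P1:S(95) | bus: none
[16] P0: load  L7 | P0:E(30), P1:I | bus: BusRd
[17] P1: load  L2 | P0:I, P1:E(0) | bus: BusRd
[18] P0: load  L3 | P0:S(40), P1:O(40) | bus: none
[19] P1: store L7 := 4 | P0:I, P1:M(4) | bus: BusRdX
[20] P0: store L7 := 66 | P0:M(66), P1:I | bus: BusRdX,Flush
[21] P0: load  L1 | P0:S(82), P1:O(82) | bus: BusRd
[22] P1: load  L3 | P0:S(40), P1:O(40) | bus: none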